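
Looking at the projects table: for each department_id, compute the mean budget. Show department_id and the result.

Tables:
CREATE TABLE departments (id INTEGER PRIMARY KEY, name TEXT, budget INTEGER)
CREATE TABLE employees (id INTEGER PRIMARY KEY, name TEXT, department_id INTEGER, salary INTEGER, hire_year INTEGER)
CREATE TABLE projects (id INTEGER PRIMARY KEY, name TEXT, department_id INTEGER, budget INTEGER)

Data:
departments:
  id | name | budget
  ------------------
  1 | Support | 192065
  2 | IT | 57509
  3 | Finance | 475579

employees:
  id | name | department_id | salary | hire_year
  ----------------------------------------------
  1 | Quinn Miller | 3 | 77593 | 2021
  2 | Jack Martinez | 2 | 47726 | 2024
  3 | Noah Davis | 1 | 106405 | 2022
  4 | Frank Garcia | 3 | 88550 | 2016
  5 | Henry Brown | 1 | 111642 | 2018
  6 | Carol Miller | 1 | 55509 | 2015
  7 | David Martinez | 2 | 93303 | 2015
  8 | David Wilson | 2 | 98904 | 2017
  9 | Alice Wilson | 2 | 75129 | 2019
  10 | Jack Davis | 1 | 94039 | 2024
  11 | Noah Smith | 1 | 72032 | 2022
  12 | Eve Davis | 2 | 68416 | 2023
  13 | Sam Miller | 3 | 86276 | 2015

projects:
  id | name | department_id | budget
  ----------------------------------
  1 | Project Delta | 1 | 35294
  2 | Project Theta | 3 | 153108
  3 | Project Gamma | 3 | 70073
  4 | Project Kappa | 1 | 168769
SELECT department_id, AVG(budget) AS avg_budget FROM projects GROUP BY department_id

Execution result:
department_id | avg_budget
1 | 102031.50
3 | 111590.50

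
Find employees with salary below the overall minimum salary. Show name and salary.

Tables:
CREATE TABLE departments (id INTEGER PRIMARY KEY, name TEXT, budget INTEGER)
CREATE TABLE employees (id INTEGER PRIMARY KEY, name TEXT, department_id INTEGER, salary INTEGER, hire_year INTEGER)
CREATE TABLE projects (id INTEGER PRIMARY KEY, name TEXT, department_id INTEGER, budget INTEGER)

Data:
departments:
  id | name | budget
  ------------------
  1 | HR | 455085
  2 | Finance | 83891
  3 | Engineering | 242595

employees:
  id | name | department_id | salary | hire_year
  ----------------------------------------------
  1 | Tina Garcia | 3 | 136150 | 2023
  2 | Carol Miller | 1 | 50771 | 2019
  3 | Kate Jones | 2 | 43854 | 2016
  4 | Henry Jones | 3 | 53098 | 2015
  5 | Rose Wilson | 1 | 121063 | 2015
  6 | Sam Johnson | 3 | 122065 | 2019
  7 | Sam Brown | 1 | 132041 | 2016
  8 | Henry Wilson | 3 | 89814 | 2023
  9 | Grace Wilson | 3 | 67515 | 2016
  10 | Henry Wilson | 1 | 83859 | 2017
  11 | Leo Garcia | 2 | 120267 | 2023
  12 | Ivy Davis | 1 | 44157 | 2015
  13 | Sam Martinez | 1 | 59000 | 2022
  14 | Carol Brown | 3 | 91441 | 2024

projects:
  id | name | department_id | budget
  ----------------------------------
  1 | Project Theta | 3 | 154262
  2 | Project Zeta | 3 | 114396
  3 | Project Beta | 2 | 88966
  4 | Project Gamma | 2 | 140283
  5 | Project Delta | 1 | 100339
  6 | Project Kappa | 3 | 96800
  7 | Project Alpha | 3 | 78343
SELECT name, salary FROM employees WHERE salary < (SELECT MIN(salary) FROM employees)

Execution result:
(no rows)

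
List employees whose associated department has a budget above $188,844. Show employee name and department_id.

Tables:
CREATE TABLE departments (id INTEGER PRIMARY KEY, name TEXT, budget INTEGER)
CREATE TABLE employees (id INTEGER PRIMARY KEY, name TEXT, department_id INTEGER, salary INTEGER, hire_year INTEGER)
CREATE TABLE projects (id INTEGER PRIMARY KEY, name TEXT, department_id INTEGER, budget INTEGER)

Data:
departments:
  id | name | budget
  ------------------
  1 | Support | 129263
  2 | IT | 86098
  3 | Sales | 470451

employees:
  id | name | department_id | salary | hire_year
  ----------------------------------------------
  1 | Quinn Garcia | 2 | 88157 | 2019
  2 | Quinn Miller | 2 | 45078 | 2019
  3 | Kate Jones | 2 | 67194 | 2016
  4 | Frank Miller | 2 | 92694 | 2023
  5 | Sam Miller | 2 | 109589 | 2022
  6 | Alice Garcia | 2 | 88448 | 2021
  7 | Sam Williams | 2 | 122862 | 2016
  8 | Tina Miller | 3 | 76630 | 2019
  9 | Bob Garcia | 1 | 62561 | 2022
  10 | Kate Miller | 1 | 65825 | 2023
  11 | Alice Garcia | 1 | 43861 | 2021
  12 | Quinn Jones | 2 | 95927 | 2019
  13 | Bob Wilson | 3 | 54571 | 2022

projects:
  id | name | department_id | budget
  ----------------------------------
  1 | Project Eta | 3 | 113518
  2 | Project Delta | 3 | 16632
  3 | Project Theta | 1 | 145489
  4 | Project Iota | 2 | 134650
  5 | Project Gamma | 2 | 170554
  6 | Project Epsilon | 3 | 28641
SELECT name, department_id FROM employees WHERE department_id IN (SELECT id FROM departments WHERE budget > 188844)

Execution result:
name | department_id
Tina Miller | 3
Bob Wilson | 3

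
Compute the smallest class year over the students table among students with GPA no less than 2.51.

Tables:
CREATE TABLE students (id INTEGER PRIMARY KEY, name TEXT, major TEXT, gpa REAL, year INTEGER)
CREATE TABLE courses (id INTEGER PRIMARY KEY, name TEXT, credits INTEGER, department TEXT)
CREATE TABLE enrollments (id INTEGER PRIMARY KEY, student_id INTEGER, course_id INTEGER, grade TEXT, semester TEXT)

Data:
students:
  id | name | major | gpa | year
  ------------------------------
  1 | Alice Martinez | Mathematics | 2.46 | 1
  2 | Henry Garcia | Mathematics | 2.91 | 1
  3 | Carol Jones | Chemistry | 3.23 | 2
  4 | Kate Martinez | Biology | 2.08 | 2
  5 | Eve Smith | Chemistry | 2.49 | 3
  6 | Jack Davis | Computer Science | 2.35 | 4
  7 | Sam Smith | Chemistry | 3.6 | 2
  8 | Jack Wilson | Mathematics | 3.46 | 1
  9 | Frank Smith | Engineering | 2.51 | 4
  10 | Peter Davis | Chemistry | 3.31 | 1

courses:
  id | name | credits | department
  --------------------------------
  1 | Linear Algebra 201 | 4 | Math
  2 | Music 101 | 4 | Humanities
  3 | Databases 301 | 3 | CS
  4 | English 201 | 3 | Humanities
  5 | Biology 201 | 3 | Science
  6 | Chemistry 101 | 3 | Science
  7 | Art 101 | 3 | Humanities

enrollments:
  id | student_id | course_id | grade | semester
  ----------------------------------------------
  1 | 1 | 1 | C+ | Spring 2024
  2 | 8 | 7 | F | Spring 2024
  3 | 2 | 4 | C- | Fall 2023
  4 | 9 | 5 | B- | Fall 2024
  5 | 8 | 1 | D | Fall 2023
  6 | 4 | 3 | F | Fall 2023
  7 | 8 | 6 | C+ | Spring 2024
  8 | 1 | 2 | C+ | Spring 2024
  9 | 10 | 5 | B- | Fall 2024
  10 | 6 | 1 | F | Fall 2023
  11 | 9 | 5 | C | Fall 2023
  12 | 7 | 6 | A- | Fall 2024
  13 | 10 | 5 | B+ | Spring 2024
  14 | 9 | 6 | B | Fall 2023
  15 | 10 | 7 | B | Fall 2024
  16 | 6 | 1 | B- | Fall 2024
SELECT MIN(year) FROM students WHERE gpa >= 2.51

Execution result:
1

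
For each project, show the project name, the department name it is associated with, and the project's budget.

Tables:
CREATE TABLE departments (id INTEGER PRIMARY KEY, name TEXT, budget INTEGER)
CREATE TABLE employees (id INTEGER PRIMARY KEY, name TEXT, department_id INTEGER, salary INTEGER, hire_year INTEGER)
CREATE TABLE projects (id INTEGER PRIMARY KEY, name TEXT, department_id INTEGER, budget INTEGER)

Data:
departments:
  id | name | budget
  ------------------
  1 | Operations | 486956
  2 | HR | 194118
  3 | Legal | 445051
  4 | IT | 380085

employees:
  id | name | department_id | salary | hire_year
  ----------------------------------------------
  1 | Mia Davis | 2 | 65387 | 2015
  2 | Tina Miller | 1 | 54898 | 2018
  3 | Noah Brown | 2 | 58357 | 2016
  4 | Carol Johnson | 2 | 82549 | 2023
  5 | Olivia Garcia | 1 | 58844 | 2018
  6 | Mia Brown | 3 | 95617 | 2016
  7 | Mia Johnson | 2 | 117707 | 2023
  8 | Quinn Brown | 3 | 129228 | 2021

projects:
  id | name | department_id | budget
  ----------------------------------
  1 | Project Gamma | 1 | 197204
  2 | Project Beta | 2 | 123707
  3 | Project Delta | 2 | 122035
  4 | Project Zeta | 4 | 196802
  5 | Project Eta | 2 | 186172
SELECT c.name, p.name AS department, c.budget FROM projects c JOIN departments p ON c.department_id = p.id

Execution result:
name | department | budget
Project Gamma | Operations | 197204
Project Beta | HR | 123707
Project Delta | HR | 122035
Project Zeta | IT | 196802
Project Eta | HR | 186172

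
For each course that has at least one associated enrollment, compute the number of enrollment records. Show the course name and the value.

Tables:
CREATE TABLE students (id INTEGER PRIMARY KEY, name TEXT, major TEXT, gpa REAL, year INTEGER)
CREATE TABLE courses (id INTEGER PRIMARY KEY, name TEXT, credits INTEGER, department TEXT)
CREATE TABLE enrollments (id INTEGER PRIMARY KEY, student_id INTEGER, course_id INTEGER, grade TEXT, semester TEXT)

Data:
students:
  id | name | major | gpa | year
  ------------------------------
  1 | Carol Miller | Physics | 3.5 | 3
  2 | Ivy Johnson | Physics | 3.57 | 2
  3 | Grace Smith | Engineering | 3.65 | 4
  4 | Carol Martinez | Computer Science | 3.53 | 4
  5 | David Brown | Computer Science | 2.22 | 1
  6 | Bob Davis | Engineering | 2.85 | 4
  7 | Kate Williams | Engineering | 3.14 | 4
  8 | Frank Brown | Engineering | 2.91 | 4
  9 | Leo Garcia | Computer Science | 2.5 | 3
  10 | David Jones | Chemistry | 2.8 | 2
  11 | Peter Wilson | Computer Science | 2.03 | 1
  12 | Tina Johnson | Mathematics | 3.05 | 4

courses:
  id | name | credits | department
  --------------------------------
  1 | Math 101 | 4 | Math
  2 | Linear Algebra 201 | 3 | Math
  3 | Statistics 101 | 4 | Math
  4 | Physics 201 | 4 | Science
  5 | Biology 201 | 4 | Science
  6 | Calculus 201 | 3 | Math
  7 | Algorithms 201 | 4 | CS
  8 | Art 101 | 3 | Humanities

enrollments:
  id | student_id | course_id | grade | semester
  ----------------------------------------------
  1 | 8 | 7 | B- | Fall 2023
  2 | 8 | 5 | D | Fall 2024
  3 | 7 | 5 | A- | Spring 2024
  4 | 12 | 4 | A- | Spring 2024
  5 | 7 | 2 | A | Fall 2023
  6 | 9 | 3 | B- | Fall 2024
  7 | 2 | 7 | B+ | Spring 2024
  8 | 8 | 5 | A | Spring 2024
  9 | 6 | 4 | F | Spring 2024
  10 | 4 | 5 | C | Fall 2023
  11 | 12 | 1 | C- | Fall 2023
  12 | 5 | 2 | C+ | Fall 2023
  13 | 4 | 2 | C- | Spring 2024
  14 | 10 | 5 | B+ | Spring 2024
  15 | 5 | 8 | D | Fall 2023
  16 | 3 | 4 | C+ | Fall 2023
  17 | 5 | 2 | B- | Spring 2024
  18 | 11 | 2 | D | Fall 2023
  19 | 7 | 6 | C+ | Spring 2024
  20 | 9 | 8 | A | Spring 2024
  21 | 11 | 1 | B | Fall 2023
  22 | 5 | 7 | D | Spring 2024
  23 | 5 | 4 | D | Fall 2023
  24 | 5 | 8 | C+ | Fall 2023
SELECT p.name, COUNT(*) AS n FROM enrollments c JOIN courses p ON c.course_id = p.id GROUP BY p.id, p.name

Execution result:
name | n
Math 101 | 2
Linear Algebra 201 | 5
Statistics 101 | 1
Physics 201 | 4
Biology 201 | 5
Calculus 201 | 1
Algorithms 201 | 3
Art 101 | 3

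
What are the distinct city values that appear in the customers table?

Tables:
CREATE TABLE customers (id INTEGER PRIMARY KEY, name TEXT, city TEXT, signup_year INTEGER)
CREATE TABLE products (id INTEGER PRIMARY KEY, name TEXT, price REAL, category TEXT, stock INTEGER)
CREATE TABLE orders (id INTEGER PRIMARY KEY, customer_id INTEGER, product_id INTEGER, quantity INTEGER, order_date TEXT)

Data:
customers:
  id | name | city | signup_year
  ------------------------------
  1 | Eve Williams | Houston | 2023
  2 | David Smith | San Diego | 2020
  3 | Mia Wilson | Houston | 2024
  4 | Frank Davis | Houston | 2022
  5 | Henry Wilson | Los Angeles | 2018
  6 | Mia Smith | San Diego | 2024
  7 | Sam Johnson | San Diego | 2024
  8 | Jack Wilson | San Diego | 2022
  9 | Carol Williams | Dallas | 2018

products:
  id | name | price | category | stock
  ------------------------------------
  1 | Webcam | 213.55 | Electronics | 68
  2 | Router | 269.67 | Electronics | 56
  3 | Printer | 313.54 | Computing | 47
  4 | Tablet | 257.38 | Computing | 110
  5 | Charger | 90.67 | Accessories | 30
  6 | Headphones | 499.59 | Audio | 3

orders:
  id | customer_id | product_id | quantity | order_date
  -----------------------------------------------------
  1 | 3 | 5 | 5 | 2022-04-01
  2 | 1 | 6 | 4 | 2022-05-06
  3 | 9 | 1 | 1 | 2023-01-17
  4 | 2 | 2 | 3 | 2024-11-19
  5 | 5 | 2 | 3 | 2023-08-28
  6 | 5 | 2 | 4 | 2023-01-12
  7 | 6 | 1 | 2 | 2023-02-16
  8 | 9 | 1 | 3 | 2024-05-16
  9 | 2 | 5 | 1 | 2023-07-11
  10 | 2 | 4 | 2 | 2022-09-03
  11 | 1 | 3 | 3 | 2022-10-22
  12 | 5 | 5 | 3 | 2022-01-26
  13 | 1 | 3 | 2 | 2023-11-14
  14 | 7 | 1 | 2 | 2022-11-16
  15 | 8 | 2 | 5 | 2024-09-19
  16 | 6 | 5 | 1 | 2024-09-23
SELECT DISTINCT city FROM customers

Execution result:
city
Houston
San Diego
Los Angeles
Dallas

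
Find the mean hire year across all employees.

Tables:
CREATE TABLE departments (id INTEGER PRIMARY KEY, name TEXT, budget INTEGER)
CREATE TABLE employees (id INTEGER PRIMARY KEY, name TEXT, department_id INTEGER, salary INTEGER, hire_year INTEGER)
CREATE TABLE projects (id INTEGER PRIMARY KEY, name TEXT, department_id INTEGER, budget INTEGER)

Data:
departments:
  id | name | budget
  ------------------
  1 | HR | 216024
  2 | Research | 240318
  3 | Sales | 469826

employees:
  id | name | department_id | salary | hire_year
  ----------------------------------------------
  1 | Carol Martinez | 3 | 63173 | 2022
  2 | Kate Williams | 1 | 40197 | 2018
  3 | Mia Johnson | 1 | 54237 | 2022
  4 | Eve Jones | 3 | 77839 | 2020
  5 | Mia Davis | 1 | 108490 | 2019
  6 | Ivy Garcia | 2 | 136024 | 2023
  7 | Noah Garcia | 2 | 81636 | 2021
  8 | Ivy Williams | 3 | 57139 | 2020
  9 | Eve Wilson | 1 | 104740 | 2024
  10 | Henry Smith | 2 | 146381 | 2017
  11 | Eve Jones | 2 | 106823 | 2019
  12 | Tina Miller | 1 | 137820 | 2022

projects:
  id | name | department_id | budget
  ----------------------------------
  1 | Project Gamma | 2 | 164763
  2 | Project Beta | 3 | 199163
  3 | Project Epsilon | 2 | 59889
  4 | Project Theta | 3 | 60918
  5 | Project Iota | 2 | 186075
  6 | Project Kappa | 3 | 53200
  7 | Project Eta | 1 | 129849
SELECT AVG(hire_year) FROM employees

Execution result:
2020.58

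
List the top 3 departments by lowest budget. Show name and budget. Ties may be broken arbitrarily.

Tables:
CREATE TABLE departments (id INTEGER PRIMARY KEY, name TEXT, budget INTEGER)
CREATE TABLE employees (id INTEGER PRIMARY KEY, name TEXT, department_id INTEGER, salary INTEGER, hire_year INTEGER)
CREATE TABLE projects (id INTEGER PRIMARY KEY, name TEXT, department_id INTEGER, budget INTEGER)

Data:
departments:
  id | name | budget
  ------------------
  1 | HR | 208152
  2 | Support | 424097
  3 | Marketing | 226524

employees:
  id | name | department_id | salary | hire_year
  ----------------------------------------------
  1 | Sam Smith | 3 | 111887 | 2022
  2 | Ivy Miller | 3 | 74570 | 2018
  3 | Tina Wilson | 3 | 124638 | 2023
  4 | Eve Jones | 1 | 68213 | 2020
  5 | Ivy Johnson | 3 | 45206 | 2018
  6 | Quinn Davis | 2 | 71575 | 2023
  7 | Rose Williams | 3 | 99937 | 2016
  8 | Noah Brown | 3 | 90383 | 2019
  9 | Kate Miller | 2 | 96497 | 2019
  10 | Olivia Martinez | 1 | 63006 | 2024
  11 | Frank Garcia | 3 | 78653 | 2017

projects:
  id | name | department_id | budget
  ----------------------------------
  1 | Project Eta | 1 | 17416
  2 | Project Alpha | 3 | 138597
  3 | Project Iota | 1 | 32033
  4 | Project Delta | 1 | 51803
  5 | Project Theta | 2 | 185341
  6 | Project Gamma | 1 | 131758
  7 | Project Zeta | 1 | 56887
SELECT name, budget FROM departments ORDER BY budget ASC LIMIT 3

Execution result:
name | budget
HR | 208152
Marketing | 226524
Support | 424097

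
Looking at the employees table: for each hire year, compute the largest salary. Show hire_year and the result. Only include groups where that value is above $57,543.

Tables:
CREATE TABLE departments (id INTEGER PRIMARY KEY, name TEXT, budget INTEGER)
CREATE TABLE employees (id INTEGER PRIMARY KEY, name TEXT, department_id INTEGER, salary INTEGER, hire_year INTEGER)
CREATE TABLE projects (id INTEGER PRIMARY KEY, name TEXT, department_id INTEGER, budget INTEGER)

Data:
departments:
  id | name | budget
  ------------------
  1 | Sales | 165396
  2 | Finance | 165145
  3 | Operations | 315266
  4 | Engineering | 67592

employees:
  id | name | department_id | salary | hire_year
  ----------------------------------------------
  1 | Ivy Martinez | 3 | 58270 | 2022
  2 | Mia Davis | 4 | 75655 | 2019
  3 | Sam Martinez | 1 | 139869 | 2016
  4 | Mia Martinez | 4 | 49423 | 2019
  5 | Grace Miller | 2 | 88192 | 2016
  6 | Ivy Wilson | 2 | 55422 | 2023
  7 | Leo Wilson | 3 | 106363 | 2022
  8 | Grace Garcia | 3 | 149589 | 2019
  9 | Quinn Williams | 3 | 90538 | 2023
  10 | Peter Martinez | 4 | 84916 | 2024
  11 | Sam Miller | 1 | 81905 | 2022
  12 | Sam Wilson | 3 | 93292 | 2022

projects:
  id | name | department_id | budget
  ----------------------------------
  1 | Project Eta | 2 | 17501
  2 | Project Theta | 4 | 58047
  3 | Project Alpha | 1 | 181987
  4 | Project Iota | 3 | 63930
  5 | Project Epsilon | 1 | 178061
SELECT hire_year, MAX(salary) AS max_salary FROM employees GROUP BY hire_year HAVING MAX(salary) > 57543

Execution result:
hire_year | max_salary
2016 | 139869
2019 | 149589
2022 | 106363
2023 | 90538
2024 | 84916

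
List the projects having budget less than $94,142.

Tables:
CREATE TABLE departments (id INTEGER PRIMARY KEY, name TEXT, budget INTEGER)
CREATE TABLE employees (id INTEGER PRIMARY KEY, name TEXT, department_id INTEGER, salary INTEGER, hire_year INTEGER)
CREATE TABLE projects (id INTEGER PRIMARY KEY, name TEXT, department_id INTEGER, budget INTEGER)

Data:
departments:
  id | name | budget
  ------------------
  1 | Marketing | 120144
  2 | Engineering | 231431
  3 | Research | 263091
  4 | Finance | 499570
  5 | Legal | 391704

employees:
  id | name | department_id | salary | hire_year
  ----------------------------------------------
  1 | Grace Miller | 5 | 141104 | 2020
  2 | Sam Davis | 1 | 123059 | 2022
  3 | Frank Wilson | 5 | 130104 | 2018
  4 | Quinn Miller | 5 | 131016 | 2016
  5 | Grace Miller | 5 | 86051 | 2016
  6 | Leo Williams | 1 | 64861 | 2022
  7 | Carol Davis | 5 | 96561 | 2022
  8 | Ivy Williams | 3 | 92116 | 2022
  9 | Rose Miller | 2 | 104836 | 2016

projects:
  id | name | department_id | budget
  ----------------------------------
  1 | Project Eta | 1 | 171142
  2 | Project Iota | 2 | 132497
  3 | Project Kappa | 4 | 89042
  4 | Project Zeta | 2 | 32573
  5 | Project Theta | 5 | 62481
SELECT name, budget FROM projects WHERE budget < 94142

Execution result:
name | budget
Project Kappa | 89042
Project Zeta | 32573
Project Theta | 62481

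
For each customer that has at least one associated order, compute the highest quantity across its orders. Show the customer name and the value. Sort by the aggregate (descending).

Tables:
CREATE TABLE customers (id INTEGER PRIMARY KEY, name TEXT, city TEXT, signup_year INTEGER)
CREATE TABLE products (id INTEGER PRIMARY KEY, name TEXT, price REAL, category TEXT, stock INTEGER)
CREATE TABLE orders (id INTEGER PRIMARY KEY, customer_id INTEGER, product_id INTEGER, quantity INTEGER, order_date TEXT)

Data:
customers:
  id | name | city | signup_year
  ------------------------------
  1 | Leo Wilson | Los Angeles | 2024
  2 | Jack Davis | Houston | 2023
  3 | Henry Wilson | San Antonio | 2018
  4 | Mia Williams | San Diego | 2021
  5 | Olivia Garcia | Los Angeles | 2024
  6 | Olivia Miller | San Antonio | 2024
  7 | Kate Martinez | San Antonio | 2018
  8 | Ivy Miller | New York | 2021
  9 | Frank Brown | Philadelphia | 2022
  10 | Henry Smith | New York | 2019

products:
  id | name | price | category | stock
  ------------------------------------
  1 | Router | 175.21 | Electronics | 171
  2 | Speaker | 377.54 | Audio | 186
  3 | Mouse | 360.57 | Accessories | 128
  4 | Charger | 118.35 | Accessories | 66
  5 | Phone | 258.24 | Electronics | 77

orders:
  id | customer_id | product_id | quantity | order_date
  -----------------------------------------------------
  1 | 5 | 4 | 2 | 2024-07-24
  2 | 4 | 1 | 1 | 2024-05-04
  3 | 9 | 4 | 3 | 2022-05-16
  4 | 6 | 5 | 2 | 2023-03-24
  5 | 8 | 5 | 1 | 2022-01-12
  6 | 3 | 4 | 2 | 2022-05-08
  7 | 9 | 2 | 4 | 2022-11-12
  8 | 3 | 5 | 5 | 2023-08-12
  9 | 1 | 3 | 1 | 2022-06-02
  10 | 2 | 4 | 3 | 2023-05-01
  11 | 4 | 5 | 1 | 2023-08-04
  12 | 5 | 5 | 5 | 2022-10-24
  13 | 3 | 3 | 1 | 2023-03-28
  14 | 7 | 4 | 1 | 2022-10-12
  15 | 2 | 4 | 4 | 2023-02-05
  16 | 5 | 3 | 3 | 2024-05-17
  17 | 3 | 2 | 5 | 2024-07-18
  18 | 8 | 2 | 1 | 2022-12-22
SELECT p.name, MAX(c.quantity) AS max_quantity FROM orders c JOIN customers p ON c.customer_id = p.id GROUP BY p.id, p.name ORDER BY max_quantity DESC

Execution result:
name | max_quantity
Henry Wilson | 5
Olivia Garcia | 5
Jack Davis | 4
Frank Brown | 4
Olivia Miller | 2
Leo Wilson | 1
Mia Williams | 1
Kate Martinez | 1
Ivy Miller | 1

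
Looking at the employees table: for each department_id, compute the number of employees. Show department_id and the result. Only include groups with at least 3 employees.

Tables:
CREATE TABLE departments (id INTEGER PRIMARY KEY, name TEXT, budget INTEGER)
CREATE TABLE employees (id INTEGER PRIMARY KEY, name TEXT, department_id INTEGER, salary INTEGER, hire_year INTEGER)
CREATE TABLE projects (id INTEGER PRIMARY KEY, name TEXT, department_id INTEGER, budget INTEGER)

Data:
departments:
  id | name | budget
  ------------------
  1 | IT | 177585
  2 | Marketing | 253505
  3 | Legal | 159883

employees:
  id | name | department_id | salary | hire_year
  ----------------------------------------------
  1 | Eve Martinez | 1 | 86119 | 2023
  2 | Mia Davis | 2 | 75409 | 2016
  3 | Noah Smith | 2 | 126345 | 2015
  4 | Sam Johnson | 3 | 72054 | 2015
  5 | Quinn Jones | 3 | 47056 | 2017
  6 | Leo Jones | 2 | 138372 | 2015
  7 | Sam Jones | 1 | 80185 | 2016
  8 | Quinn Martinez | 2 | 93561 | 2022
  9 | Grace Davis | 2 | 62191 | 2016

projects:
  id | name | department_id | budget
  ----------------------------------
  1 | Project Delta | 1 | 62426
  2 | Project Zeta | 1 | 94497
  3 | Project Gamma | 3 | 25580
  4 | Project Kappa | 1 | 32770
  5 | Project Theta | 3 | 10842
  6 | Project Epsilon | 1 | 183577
SELECT department_id, COUNT(*) AS n FROM employees GROUP BY department_id HAVING COUNT(*) >= 3

Execution result:
department_id | n
2 | 5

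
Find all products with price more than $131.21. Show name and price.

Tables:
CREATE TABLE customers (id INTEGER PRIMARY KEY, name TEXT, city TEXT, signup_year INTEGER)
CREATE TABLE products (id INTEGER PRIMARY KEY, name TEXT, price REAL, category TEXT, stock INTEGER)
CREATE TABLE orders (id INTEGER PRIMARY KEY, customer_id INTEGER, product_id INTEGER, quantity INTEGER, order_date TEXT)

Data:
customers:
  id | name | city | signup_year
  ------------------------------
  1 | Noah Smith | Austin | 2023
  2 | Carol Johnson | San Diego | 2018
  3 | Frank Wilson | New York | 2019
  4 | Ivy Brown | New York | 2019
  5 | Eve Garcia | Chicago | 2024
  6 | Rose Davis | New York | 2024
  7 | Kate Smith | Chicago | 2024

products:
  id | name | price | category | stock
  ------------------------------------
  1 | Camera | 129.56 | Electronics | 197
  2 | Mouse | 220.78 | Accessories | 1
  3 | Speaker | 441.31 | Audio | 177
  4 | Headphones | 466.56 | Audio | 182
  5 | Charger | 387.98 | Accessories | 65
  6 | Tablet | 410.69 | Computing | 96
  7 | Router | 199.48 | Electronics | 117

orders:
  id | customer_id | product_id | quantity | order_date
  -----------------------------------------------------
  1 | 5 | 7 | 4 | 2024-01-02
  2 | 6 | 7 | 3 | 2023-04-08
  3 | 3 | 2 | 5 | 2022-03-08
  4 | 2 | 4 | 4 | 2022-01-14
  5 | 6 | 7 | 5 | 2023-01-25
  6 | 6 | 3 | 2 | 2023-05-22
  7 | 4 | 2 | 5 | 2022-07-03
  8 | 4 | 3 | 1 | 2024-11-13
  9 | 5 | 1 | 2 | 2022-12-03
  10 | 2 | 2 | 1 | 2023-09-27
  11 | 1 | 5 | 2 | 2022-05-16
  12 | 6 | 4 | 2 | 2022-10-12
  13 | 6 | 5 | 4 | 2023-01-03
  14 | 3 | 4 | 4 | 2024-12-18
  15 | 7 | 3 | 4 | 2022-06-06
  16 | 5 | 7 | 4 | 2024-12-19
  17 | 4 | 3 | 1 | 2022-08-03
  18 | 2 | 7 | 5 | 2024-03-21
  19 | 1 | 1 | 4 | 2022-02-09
SELECT name, price FROM products WHERE price > 131.21

Execution result:
name | price
Mouse | 220.78
Speaker | 441.31
Headphones | 466.56
Charger | 387.98
Tablet | 410.69
Router | 199.48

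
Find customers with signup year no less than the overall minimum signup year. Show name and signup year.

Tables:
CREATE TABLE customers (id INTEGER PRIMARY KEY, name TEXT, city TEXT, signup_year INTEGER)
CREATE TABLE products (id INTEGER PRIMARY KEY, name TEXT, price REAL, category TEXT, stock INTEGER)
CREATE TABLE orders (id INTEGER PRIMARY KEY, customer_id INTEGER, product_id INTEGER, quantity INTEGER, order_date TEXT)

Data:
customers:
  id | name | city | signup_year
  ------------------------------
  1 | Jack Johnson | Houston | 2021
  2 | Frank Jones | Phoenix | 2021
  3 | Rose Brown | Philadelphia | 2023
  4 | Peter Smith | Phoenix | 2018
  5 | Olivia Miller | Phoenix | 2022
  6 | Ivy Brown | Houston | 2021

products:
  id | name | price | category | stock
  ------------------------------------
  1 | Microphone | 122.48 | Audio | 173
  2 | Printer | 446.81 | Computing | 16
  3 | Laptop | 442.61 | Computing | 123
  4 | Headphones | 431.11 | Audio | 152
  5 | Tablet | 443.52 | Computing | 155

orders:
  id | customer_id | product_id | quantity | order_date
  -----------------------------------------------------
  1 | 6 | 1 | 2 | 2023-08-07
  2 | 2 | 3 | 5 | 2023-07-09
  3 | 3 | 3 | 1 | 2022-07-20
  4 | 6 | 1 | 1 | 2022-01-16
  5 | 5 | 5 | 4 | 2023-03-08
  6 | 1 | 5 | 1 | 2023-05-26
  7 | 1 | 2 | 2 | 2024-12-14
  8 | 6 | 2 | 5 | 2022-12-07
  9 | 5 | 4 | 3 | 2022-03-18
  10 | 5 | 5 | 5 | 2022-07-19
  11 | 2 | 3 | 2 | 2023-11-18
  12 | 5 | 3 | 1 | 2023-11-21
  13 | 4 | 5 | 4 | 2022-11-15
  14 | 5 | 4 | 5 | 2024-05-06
SELECT name, signup_year FROM customers WHERE signup_year >= (SELECT MIN(signup_year) FROM customers)

Execution result:
name | signup_year
Jack Johnson | 2021
Frank Jones | 2021
Rose Brown | 2023
Peter Smith | 2018
Olivia Miller | 2022
Ivy Brown | 2021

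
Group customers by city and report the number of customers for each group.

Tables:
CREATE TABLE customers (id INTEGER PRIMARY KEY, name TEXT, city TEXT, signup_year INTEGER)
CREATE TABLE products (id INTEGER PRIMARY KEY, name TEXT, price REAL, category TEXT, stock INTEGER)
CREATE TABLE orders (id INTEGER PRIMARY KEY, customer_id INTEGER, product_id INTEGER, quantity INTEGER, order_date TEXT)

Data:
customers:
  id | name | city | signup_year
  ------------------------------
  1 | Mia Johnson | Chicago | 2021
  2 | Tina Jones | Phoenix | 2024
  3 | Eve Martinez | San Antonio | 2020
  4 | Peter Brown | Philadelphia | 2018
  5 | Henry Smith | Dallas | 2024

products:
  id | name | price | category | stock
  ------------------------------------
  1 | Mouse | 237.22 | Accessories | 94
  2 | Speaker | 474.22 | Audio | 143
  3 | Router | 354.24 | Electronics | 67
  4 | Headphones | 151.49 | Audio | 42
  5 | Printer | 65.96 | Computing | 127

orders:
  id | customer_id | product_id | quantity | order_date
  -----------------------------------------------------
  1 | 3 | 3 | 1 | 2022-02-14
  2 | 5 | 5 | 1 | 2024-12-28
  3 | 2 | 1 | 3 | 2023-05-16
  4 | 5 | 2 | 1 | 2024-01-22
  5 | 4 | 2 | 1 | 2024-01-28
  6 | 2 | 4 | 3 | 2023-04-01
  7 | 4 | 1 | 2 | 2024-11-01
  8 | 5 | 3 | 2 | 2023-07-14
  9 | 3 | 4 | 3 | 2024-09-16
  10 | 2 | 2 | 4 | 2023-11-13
SELECT city, COUNT(*) AS n FROM customers GROUP BY city

Execution result:
city | n
Chicago | 1
Dallas | 1
Philadelphia | 1
Phoenix | 1
San Antonio | 1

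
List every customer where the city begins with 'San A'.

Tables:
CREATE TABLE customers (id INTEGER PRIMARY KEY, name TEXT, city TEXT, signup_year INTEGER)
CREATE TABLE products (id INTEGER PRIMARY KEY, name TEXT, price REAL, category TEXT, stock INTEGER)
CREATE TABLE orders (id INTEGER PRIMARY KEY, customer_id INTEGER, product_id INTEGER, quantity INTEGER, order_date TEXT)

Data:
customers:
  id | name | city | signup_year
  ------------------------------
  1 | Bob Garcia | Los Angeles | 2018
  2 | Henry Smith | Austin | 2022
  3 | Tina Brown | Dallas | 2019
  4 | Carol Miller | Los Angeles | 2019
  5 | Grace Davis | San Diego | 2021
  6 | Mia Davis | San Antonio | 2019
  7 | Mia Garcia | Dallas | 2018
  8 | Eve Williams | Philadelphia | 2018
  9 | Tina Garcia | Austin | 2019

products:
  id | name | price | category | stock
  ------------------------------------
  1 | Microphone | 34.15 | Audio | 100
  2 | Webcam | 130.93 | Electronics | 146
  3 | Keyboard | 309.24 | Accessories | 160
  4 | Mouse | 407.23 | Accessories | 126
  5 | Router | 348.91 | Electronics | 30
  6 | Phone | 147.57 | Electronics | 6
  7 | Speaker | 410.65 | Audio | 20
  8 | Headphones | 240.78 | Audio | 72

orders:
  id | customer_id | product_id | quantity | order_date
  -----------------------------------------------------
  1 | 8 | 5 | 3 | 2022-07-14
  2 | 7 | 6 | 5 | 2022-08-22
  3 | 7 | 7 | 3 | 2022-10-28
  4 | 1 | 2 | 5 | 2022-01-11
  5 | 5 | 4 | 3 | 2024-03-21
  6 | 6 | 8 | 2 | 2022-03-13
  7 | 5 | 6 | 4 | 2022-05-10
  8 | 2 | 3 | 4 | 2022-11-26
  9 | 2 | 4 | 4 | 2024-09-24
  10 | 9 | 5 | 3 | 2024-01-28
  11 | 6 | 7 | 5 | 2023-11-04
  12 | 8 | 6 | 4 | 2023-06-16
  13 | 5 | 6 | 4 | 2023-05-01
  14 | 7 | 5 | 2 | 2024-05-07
SELECT name, city FROM customers WHERE city LIKE 'San A%'

Execution result:
name | city
Mia Davis | San Antonio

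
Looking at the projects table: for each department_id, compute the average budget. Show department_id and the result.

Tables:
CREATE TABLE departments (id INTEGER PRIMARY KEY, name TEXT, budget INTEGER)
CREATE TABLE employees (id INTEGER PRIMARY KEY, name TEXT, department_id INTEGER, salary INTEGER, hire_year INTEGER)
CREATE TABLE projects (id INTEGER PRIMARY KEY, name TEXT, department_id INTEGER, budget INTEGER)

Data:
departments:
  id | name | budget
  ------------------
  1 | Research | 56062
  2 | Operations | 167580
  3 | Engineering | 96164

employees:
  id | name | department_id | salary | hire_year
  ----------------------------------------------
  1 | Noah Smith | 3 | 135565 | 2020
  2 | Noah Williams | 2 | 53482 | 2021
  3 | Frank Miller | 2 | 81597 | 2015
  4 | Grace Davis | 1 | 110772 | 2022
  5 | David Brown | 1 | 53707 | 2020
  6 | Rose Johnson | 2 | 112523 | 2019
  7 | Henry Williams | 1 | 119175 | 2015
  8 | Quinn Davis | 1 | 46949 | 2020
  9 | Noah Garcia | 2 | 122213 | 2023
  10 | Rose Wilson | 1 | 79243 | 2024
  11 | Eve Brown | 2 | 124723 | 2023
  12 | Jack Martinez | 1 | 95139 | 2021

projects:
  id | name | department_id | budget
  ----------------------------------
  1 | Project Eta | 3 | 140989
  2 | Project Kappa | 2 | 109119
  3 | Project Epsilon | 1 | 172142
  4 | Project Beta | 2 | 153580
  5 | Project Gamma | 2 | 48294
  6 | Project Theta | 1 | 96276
SELECT department_id, AVG(budget) AS avg_budget FROM projects GROUP BY department_id

Execution result:
department_id | avg_budget
1 | 134209.00
2 | 103664.33
3 | 140989.00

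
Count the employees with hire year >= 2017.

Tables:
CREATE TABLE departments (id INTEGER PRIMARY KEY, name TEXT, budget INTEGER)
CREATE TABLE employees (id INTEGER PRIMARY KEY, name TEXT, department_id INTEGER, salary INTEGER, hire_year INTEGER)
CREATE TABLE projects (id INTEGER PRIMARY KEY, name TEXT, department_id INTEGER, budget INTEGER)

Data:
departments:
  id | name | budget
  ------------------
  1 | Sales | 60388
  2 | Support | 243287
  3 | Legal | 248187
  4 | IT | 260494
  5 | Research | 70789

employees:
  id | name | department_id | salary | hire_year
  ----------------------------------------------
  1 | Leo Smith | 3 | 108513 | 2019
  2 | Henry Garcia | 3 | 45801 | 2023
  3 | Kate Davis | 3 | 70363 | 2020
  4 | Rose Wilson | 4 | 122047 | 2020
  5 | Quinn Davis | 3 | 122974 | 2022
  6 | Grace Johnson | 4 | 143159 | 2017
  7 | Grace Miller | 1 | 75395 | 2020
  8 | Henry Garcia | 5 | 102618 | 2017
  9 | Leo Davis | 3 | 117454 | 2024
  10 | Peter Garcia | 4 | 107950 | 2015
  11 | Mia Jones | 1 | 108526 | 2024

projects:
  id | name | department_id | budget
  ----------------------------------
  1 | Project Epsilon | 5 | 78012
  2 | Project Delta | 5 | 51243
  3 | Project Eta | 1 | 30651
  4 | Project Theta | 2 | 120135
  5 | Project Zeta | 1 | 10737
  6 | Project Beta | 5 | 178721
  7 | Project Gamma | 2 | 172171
SELECT COUNT(*) FROM employees WHERE hire_year >= 2017

Execution result:
10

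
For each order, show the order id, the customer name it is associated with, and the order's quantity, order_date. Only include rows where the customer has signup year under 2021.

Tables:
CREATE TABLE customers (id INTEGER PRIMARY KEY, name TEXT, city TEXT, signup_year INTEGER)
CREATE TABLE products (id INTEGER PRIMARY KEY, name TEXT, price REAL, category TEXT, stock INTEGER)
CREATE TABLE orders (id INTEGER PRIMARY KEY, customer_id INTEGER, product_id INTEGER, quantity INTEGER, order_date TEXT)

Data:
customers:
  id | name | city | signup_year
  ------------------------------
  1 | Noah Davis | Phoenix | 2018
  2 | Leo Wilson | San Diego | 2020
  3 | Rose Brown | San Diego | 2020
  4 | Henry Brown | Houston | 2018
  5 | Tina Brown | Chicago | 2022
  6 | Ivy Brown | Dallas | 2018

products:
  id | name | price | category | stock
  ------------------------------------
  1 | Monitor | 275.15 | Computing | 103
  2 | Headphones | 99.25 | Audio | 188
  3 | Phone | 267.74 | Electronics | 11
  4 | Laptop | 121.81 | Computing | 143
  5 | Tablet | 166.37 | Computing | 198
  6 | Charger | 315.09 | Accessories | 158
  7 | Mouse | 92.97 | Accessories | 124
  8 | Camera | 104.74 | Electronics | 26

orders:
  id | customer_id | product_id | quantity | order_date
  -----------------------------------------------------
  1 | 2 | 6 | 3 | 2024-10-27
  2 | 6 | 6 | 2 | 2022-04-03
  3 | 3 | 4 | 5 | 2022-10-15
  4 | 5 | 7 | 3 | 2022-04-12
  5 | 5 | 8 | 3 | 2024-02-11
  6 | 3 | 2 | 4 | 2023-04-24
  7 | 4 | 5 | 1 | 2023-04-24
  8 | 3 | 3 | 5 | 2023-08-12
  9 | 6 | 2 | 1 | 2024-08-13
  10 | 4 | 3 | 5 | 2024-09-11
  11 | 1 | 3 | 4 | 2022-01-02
SELECT c.id, p.name AS customer, c.quantity, c.order_date FROM orders c JOIN customers p ON c.customer_id = p.id WHERE p.signup_year < 2021

Execution result:
id | customer | quantity | order_date
1 | Leo Wilson | 3 | 2024-10-27
2 | Ivy Brown | 2 | 2022-04-03
3 | Rose Brown | 5 | 2022-10-15
6 | Rose Brown | 4 | 2023-04-24
7 | Henry Brown | 1 | 2023-04-24
8 | Rose Brown | 5 | 2023-08-12
9 | Ivy Brown | 1 | 2024-08-13
10 | Henry Brown | 5 | 2024-09-11
11 | Noah Davis | 4 | 2022-01-02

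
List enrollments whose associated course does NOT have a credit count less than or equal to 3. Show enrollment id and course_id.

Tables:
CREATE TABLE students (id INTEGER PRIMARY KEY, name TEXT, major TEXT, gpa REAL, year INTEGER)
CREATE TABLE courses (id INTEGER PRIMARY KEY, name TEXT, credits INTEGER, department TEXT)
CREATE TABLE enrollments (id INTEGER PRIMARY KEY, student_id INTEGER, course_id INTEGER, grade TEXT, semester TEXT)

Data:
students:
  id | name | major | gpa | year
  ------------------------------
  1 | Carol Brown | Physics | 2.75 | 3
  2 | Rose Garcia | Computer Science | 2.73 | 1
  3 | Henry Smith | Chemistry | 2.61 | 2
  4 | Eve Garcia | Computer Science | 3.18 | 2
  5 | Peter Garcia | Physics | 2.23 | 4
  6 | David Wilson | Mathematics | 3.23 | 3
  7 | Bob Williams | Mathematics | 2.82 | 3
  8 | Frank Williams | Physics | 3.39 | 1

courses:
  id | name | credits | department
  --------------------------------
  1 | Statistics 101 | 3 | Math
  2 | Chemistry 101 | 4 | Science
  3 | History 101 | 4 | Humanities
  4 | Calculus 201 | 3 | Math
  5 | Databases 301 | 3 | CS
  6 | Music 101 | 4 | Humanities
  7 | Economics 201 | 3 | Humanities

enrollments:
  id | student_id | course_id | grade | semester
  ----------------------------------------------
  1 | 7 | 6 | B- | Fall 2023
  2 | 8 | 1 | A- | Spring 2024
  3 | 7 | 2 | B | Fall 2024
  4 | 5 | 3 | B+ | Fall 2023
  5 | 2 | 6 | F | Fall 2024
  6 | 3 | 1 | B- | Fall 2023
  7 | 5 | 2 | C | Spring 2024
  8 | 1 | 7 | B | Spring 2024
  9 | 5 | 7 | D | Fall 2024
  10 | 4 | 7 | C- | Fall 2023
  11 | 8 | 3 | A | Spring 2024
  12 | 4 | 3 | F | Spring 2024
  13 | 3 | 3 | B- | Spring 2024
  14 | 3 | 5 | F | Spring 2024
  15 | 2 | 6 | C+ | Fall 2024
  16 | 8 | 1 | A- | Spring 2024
SELECT id, course_id FROM enrollments WHERE course_id NOT IN (SELECT id FROM courses WHERE credits <= 3)

Execution result:
id | course_id
1 | 6
3 | 2
4 | 3
5 | 6
7 | 2
11 | 3
12 | 3
13 | 3
15 | 6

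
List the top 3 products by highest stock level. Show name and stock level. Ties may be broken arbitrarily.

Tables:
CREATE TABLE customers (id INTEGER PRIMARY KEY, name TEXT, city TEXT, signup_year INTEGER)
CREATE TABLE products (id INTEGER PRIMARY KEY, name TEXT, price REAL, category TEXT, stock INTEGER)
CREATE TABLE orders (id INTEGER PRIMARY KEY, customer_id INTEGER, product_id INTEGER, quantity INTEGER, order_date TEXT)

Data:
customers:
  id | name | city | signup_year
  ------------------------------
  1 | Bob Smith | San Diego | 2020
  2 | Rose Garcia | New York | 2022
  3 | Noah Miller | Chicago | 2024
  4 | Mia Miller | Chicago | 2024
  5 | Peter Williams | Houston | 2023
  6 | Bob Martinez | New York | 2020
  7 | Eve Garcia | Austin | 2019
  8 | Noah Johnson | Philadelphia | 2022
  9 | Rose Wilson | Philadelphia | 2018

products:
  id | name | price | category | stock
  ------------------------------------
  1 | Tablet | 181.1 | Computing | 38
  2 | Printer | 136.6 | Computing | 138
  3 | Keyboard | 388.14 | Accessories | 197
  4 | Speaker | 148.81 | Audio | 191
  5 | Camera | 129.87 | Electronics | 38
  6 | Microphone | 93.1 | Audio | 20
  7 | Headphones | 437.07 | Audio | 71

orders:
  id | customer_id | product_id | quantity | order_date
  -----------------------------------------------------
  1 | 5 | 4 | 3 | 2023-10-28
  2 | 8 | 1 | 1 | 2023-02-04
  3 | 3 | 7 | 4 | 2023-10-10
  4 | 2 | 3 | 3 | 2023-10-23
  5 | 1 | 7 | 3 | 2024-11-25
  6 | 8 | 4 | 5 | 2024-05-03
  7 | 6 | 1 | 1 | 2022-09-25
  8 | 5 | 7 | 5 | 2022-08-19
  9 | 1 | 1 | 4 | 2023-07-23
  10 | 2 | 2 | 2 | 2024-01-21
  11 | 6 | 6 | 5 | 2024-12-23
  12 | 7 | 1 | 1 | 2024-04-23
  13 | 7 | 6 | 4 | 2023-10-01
SELECT name, stock FROM products ORDER BY stock DESC LIMIT 3

Execution result:
name | stock
Keyboard | 197
Speaker | 191
Printer | 138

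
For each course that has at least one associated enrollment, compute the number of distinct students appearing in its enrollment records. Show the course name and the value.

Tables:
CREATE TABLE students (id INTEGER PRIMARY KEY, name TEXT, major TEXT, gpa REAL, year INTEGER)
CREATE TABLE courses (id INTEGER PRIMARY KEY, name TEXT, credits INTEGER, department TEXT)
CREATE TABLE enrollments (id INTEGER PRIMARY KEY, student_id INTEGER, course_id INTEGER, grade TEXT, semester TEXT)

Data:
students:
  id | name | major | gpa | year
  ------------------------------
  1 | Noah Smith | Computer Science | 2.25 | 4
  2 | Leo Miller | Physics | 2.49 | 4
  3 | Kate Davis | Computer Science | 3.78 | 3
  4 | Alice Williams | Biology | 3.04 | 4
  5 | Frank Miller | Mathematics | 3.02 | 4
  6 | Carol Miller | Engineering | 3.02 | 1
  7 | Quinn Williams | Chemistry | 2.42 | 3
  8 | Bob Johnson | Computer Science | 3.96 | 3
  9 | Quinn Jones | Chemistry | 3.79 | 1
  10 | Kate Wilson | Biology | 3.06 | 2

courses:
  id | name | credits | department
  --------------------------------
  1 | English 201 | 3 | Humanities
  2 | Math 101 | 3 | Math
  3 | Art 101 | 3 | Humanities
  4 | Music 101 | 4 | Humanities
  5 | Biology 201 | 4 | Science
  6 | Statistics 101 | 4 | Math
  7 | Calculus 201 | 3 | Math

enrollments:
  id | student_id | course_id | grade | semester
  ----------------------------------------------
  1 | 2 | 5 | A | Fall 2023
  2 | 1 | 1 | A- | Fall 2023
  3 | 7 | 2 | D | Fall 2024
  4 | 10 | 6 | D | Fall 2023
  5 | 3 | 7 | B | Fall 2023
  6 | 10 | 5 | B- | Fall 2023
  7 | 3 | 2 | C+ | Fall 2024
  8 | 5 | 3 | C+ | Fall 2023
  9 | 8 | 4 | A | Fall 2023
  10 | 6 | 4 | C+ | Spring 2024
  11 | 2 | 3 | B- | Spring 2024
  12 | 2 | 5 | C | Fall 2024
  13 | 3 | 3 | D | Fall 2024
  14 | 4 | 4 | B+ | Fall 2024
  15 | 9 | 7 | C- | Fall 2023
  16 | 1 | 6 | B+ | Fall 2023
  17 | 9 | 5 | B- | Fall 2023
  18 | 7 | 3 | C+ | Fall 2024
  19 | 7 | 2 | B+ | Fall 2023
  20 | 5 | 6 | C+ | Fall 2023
SELECT p.name, COUNT(DISTINCT c.student_id) AS distinct_student_count FROM enrollments c JOIN courses p ON c.course_id = p.id GROUP BY p.id, p.name

Execution result:
name | distinct_student_count
English 201 | 1
Math 101 | 2
Art 101 | 4
Music 101 | 3
Biology 201 | 3
Statistics 101 | 3
Calculus 201 | 2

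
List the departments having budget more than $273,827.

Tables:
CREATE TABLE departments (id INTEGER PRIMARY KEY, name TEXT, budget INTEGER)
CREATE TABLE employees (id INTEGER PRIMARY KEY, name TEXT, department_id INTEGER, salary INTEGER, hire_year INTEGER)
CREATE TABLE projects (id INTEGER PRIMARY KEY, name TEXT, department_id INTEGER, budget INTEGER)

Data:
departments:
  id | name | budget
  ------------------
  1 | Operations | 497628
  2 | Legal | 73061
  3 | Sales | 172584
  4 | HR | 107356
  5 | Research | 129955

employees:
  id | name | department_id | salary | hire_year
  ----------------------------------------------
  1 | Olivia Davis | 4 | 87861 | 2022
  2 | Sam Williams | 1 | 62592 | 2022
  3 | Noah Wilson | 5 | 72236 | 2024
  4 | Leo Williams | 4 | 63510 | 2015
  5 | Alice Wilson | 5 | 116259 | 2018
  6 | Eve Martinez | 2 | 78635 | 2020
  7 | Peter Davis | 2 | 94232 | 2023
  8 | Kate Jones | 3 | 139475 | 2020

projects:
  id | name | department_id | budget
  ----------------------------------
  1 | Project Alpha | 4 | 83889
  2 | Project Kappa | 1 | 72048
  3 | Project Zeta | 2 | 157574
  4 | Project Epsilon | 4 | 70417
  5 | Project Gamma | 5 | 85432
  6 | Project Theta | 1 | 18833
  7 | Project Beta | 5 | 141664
SELECT name, budget FROM departments WHERE budget > 273827

Execution result:
name | budget
Operations | 497628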